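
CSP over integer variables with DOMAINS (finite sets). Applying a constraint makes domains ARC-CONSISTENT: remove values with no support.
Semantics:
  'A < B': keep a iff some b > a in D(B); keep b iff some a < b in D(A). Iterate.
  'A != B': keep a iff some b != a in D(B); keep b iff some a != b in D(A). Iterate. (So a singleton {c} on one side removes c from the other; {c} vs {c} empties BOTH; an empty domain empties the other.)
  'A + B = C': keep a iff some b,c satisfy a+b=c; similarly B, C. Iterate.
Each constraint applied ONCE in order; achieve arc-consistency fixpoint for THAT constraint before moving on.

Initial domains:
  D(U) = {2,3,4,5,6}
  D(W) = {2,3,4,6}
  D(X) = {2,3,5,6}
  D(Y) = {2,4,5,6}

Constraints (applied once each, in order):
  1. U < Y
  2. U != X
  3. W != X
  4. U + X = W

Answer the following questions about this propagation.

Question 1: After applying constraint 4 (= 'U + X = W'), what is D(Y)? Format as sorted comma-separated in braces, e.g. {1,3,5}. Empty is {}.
Answer: {4,5,6}

Derivation:
Constraint 1 (U < Y) on D(U)={2,3,4,5,6} D(Y)={2,4,5,6}: U {2,3,4,5,6}->{2,3,4,5}; Y {2,4,5,6}->{4,5,6}
Constraint 2 (U != X) on D(U)={2,3,4,5} D(X)={2,3,5,6}: no change
Constraint 3 (W != X) on D(W)={2,3,4,6} D(X)={2,3,5,6}: no change
Constraint 4 (U + X = W) on D(U)={2,3,4,5} D(X)={2,3,5,6} D(W)={2,3,4,6}: U {2,3,4,5}->{2,3,4}; X {2,3,5,6}->{2,3}; W {2,3,4,6}->{4,6}
So after constraint 4: D(Y) = {4,5,6}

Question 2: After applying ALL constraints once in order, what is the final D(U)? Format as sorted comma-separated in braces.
Constraint 1 (U < Y) on D(U)={2,3,4,5,6} D(Y)={2,4,5,6}: U {2,3,4,5,6}->{2,3,4,5}; Y {2,4,5,6}->{4,5,6}
Constraint 2 (U != X) on D(U)={2,3,4,5} D(X)={2,3,5,6}: no change
Constraint 3 (W != X) on D(W)={2,3,4,6} D(X)={2,3,5,6}: no change
Constraint 4 (U + X = W) on D(U)={2,3,4,5} D(X)={2,3,5,6} D(W)={2,3,4,6}: U {2,3,4,5}->{2,3,4}; X {2,3,5,6}->{2,3}; W {2,3,4,6}->{4,6}
So after all 4 constraints: D(U) = {2,3,4}

Answer: {2,3,4}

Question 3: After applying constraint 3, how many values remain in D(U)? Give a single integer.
Constraint 1 (U < Y) on D(U)={2,3,4,5,6} D(Y)={2,4,5,6}: U {2,3,4,5,6}->{2,3,4,5}; Y {2,4,5,6}->{4,5,6}
Constraint 2 (U != X) on D(U)={2,3,4,5} D(X)={2,3,5,6}: no change
Constraint 3 (W != X) on D(W)={2,3,4,6} D(X)={2,3,5,6}: no change
So after constraint 3: D(U)={2,3,4,5}, size = 4

Answer: 4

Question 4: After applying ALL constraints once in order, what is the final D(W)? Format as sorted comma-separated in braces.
Constraint 1 (U < Y) on D(U)={2,3,4,5,6} D(Y)={2,4,5,6}: U {2,3,4,5,6}->{2,3,4,5}; Y {2,4,5,6}->{4,5,6}
Constraint 2 (U != X) on D(U)={2,3,4,5} D(X)={2,3,5,6}: no change
Constraint 3 (W != X) on D(W)={2,3,4,6} D(X)={2,3,5,6}: no change
Constraint 4 (U + X = W) on D(U)={2,3,4,5} D(X)={2,3,5,6} D(W)={2,3,4,6}: U {2,3,4,5}->{2,3,4}; X {2,3,5,6}->{2,3}; W {2,3,4,6}->{4,6}
So after all 4 constraints: D(W) = {4,6}

Answer: {4,6}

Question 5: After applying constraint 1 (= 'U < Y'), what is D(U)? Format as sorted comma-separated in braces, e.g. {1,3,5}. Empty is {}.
Answer: {2,3,4,5}

Derivation:
Constraint 1 (U < Y) on D(U)={2,3,4,5,6} D(Y)={2,4,5,6}: U {2,3,4,5,6}->{2,3,4,5}; Y {2,4,5,6}->{4,5,6}
So after constraint 1: D(U) = {2,3,4,5}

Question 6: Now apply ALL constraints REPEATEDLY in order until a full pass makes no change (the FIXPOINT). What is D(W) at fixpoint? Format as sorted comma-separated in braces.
pass 0 (initial): D(W)={2,3,4,6}
pass 1: U {2,3,4,5,6}->{2,3,4}; W {2,3,4,6}->{4,6}; X {2,3,5,6}->{2,3}; Y {2,4,5,6}->{4,5,6}
pass 2: no change
Fixpoint after 2 passes: D(W) = {4,6}

Answer: {4,6}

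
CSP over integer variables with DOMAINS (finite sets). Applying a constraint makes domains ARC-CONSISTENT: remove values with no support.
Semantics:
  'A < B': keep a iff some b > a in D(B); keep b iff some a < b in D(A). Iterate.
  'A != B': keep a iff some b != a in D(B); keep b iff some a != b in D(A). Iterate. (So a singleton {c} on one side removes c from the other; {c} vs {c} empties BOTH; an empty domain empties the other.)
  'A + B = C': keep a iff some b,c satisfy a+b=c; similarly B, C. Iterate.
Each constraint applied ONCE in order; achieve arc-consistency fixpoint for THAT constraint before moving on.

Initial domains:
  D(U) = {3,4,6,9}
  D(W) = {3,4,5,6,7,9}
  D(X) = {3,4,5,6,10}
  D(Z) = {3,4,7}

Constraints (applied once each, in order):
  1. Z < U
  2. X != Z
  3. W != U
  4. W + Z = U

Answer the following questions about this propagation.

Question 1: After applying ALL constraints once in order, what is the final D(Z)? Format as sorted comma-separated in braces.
Answer: {3,4}

Derivation:
Constraint 1 (Z < U) on D(Z)={3,4,7} D(U)={3,4,6,9}: U {3,4,6,9}->{4,6,9}
Constraint 2 (X != Z) on D(X)={3,4,5,6,10} D(Z)={3,4,7}: no change
Constraint 3 (W != U) on D(W)={3,4,5,6,7,9} D(U)={4,6,9}: no change
Constraint 4 (W + Z = U) on D(W)={3,4,5,6,7,9} D(Z)={3,4,7} D(U)={4,6,9}: W {3,4,5,6,7,9}->{3,5,6}; Z {3,4,7}->{3,4}; U {4,6,9}->{6,9}
So after all 4 constraints: D(Z) = {3,4}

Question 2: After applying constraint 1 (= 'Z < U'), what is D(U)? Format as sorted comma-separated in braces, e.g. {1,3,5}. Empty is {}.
Answer: {4,6,9}

Derivation:
Constraint 1 (Z < U) on D(Z)={3,4,7} D(U)={3,4,6,9}: U {3,4,6,9}->{4,6,9}
So after constraint 1: D(U) = {4,6,9}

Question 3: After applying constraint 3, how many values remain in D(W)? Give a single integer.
Answer: 6

Derivation:
Constraint 1 (Z < U) on D(Z)={3,4,7} D(U)={3,4,6,9}: U {3,4,6,9}->{4,6,9}
Constraint 2 (X != Z) on D(X)={3,4,5,6,10} D(Z)={3,4,7}: no change
Constraint 3 (W != U) on D(W)={3,4,5,6,7,9} D(U)={4,6,9}: no change
So after constraint 3: D(W)={3,4,5,6,7,9}, size = 6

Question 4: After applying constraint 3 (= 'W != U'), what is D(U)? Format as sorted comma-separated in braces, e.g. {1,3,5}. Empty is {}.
Answer: {4,6,9}

Derivation:
Constraint 1 (Z < U) on D(Z)={3,4,7} D(U)={3,4,6,9}: U {3,4,6,9}->{4,6,9}
Constraint 2 (X != Z) on D(X)={3,4,5,6,10} D(Z)={3,4,7}: no change
Constraint 3 (W != U) on D(W)={3,4,5,6,7,9} D(U)={4,6,9}: no change
So after constraint 3: D(U) = {4,6,9}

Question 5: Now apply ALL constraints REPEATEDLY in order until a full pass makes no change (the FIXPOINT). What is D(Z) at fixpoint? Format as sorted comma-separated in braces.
pass 0 (initial): D(Z)={3,4,7}
pass 1: U {3,4,6,9}->{6,9}; W {3,4,5,6,7,9}->{3,5,6}; Z {3,4,7}->{3,4}
pass 2: no change
Fixpoint after 2 passes: D(Z) = {3,4}

Answer: {3,4}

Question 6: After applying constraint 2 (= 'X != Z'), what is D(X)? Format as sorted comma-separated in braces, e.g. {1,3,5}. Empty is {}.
Constraint 1 (Z < U) on D(Z)={3,4,7} D(U)={3,4,6,9}: U {3,4,6,9}->{4,6,9}
Constraint 2 (X != Z) on D(X)={3,4,5,6,10} D(Z)={3,4,7}: no change
So after constraint 2: D(X) = {3,4,5,6,10}

Answer: {3,4,5,6,10}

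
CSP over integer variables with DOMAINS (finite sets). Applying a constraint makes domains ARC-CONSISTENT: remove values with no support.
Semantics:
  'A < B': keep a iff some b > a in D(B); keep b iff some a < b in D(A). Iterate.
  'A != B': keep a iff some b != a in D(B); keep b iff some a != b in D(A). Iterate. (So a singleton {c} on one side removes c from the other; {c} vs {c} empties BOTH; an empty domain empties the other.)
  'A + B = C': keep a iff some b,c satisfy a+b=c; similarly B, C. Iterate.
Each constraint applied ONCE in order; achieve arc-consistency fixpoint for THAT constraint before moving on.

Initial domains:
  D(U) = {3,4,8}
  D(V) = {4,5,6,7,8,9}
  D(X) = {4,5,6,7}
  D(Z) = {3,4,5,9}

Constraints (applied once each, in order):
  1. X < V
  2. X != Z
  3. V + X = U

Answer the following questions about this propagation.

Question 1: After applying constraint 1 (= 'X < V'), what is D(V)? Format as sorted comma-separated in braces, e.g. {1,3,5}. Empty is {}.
Constraint 1 (X < V) on D(X)={4,5,6,7} D(V)={4,5,6,7,8,9}: V {4,5,6,7,8,9}->{5,6,7,8,9}
So after constraint 1: D(V) = {5,6,7,8,9}

Answer: {5,6,7,8,9}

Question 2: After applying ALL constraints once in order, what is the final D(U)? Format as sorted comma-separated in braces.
Answer: {}

Derivation:
Constraint 1 (X < V) on D(X)={4,5,6,7} D(V)={4,5,6,7,8,9}: V {4,5,6,7,8,9}->{5,6,7,8,9}
Constraint 2 (X != Z) on D(X)={4,5,6,7} D(Z)={3,4,5,9}: no change
Constraint 3 (V + X = U) on D(V)={5,6,7,8,9} D(X)={4,5,6,7} D(U)={3,4,8}: V {5,6,7,8,9}->{}; X {4,5,6,7}->{}; U {3,4,8}->{}
So after all 3 constraints: D(U) = {}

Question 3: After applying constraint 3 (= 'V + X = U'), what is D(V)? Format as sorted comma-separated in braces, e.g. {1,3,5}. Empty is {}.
Constraint 1 (X < V) on D(X)={4,5,6,7} D(V)={4,5,6,7,8,9}: V {4,5,6,7,8,9}->{5,6,7,8,9}
Constraint 2 (X != Z) on D(X)={4,5,6,7} D(Z)={3,4,5,9}: no change
Constraint 3 (V + X = U) on D(V)={5,6,7,8,9} D(X)={4,5,6,7} D(U)={3,4,8}: V {5,6,7,8,9}->{}; X {4,5,6,7}->{}; U {3,4,8}->{}
So after constraint 3: D(V) = {}

Answer: {}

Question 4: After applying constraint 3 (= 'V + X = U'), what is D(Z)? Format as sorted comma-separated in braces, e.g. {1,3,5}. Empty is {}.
Constraint 1 (X < V) on D(X)={4,5,6,7} D(V)={4,5,6,7,8,9}: V {4,5,6,7,8,9}->{5,6,7,8,9}
Constraint 2 (X != Z) on D(X)={4,5,6,7} D(Z)={3,4,5,9}: no change
Constraint 3 (V + X = U) on D(V)={5,6,7,8,9} D(X)={4,5,6,7} D(U)={3,4,8}: V {5,6,7,8,9}->{}; X {4,5,6,7}->{}; U {3,4,8}->{}
So after constraint 3: D(Z) = {3,4,5,9}

Answer: {3,4,5,9}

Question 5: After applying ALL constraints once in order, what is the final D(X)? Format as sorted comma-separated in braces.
Answer: {}

Derivation:
Constraint 1 (X < V) on D(X)={4,5,6,7} D(V)={4,5,6,7,8,9}: V {4,5,6,7,8,9}->{5,6,7,8,9}
Constraint 2 (X != Z) on D(X)={4,5,6,7} D(Z)={3,4,5,9}: no change
Constraint 3 (V + X = U) on D(V)={5,6,7,8,9} D(X)={4,5,6,7} D(U)={3,4,8}: V {5,6,7,8,9}->{}; X {4,5,6,7}->{}; U {3,4,8}->{}
So after all 3 constraints: D(X) = {}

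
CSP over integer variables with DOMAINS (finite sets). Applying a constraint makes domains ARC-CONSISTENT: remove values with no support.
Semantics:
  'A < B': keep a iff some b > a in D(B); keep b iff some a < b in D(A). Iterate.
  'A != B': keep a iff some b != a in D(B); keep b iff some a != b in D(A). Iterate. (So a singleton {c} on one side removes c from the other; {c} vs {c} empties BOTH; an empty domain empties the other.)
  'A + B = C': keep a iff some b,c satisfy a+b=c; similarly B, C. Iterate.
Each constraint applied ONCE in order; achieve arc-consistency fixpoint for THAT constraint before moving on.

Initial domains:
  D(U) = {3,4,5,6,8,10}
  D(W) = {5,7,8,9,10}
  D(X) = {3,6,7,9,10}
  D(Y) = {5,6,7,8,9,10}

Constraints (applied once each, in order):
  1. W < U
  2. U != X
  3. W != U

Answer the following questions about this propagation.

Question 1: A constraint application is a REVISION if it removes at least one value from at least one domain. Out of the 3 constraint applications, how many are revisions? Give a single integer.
Constraint 1 (W < U) on D(W)={5,7,8,9,10} D(U)={3,4,5,6,8,10}: W {5,7,8,9,10}->{5,7,8,9}; U {3,4,5,6,8,10}->{6,8,10} => REVISION
Constraint 2 (U != X) on D(U)={6,8,10} D(X)={3,6,7,9,10}: no change => not a revision
Constraint 3 (W != U) on D(W)={5,7,8,9} D(U)={6,8,10}: no change => not a revision
Total revisions = 1

Answer: 1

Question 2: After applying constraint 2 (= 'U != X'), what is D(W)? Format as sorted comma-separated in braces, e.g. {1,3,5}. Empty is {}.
Constraint 1 (W < U) on D(W)={5,7,8,9,10} D(U)={3,4,5,6,8,10}: W {5,7,8,9,10}->{5,7,8,9}; U {3,4,5,6,8,10}->{6,8,10}
Constraint 2 (U != X) on D(U)={6,8,10} D(X)={3,6,7,9,10}: no change
So after constraint 2: D(W) = {5,7,8,9}

Answer: {5,7,8,9}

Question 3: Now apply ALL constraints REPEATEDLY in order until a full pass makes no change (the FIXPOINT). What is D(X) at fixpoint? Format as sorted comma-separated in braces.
Answer: {3,6,7,9,10}

Derivation:
pass 0 (initial): D(X)={3,6,7,9,10}
pass 1: U {3,4,5,6,8,10}->{6,8,10}; W {5,7,8,9,10}->{5,7,8,9}
pass 2: no change
Fixpoint after 2 passes: D(X) = {3,6,7,9,10}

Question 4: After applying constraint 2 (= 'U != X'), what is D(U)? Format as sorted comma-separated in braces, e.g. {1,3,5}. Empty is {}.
Answer: {6,8,10}

Derivation:
Constraint 1 (W < U) on D(W)={5,7,8,9,10} D(U)={3,4,5,6,8,10}: W {5,7,8,9,10}->{5,7,8,9}; U {3,4,5,6,8,10}->{6,8,10}
Constraint 2 (U != X) on D(U)={6,8,10} D(X)={3,6,7,9,10}: no change
So after constraint 2: D(U) = {6,8,10}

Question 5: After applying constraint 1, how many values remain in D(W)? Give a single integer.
Constraint 1 (W < U) on D(W)={5,7,8,9,10} D(U)={3,4,5,6,8,10}: W {5,7,8,9,10}->{5,7,8,9}; U {3,4,5,6,8,10}->{6,8,10}
So after constraint 1: D(W)={5,7,8,9}, size = 4

Answer: 4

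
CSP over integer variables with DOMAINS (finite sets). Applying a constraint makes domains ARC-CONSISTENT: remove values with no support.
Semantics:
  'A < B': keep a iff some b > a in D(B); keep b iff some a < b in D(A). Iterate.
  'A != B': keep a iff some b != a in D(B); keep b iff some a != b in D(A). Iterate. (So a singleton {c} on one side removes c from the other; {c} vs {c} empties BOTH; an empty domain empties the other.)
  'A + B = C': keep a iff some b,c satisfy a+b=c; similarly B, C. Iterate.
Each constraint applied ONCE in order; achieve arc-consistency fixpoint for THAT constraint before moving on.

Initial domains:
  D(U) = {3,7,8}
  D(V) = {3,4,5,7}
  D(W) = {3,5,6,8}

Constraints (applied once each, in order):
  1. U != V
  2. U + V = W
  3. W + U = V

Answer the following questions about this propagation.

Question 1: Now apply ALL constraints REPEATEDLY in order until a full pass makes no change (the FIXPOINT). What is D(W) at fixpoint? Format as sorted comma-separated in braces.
Answer: {}

Derivation:
pass 0 (initial): D(W)={3,5,6,8}
pass 1: U {3,7,8}->{}; V {3,4,5,7}->{}; W {3,5,6,8}->{}
pass 2: no change
Fixpoint after 2 passes: D(W) = {}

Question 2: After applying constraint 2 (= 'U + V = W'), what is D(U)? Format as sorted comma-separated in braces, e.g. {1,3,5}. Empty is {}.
Answer: {3}

Derivation:
Constraint 1 (U != V) on D(U)={3,7,8} D(V)={3,4,5,7}: no change
Constraint 2 (U + V = W) on D(U)={3,7,8} D(V)={3,4,5,7} D(W)={3,5,6,8}: U {3,7,8}->{3}; V {3,4,5,7}->{3,5}; W {3,5,6,8}->{6,8}
So after constraint 2: D(U) = {3}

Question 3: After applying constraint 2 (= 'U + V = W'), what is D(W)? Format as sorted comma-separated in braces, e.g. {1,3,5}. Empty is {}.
Answer: {6,8}

Derivation:
Constraint 1 (U != V) on D(U)={3,7,8} D(V)={3,4,5,7}: no change
Constraint 2 (U + V = W) on D(U)={3,7,8} D(V)={3,4,5,7} D(W)={3,5,6,8}: U {3,7,8}->{3}; V {3,4,5,7}->{3,5}; W {3,5,6,8}->{6,8}
So after constraint 2: D(W) = {6,8}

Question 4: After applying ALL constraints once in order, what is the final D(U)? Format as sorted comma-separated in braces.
Constraint 1 (U != V) on D(U)={3,7,8} D(V)={3,4,5,7}: no change
Constraint 2 (U + V = W) on D(U)={3,7,8} D(V)={3,4,5,7} D(W)={3,5,6,8}: U {3,7,8}->{3}; V {3,4,5,7}->{3,5}; W {3,5,6,8}->{6,8}
Constraint 3 (W + U = V) on D(W)={6,8} D(U)={3} D(V)={3,5}: W {6,8}->{}; U {3}->{}; V {3,5}->{}
So after all 3 constraints: D(U) = {}

Answer: {}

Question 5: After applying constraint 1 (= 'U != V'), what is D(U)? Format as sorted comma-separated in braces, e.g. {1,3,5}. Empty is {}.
Constraint 1 (U != V) on D(U)={3,7,8} D(V)={3,4,5,7}: no change
So after constraint 1: D(U) = {3,7,8}

Answer: {3,7,8}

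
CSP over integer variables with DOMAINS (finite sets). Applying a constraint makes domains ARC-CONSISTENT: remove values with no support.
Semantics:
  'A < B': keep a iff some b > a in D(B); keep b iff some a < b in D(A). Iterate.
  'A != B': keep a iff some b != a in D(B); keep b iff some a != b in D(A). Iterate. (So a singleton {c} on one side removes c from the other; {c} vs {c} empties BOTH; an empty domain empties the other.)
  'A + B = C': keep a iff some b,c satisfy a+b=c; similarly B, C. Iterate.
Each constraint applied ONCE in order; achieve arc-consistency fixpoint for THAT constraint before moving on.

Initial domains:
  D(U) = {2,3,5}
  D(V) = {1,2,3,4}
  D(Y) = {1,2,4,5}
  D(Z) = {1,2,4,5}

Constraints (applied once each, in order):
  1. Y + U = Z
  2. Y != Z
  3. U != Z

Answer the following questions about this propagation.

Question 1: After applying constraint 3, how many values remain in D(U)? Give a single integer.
Answer: 2

Derivation:
Constraint 1 (Y + U = Z) on D(Y)={1,2,4,5} D(U)={2,3,5} D(Z)={1,2,4,5}: Y {1,2,4,5}->{1,2}; U {2,3,5}->{2,3}; Z {1,2,4,5}->{4,5}
Constraint 2 (Y != Z) on D(Y)={1,2} D(Z)={4,5}: no change
Constraint 3 (U != Z) on D(U)={2,3} D(Z)={4,5}: no change
So after constraint 3: D(U)={2,3}, size = 2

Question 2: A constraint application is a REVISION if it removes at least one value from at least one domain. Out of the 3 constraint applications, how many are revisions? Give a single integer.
Answer: 1

Derivation:
Constraint 1 (Y + U = Z) on D(Y)={1,2,4,5} D(U)={2,3,5} D(Z)={1,2,4,5}: Y {1,2,4,5}->{1,2}; U {2,3,5}->{2,3}; Z {1,2,4,5}->{4,5} => REVISION
Constraint 2 (Y != Z) on D(Y)={1,2} D(Z)={4,5}: no change => not a revision
Constraint 3 (U != Z) on D(U)={2,3} D(Z)={4,5}: no change => not a revision
Total revisions = 1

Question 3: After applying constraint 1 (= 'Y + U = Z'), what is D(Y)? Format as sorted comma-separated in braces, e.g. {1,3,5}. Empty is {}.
Answer: {1,2}

Derivation:
Constraint 1 (Y + U = Z) on D(Y)={1,2,4,5} D(U)={2,3,5} D(Z)={1,2,4,5}: Y {1,2,4,5}->{1,2}; U {2,3,5}->{2,3}; Z {1,2,4,5}->{4,5}
So after constraint 1: D(Y) = {1,2}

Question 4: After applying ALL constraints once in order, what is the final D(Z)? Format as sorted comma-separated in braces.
Answer: {4,5}

Derivation:
Constraint 1 (Y + U = Z) on D(Y)={1,2,4,5} D(U)={2,3,5} D(Z)={1,2,4,5}: Y {1,2,4,5}->{1,2}; U {2,3,5}->{2,3}; Z {1,2,4,5}->{4,5}
Constraint 2 (Y != Z) on D(Y)={1,2} D(Z)={4,5}: no change
Constraint 3 (U != Z) on D(U)={2,3} D(Z)={4,5}: no change
So after all 3 constraints: D(Z) = {4,5}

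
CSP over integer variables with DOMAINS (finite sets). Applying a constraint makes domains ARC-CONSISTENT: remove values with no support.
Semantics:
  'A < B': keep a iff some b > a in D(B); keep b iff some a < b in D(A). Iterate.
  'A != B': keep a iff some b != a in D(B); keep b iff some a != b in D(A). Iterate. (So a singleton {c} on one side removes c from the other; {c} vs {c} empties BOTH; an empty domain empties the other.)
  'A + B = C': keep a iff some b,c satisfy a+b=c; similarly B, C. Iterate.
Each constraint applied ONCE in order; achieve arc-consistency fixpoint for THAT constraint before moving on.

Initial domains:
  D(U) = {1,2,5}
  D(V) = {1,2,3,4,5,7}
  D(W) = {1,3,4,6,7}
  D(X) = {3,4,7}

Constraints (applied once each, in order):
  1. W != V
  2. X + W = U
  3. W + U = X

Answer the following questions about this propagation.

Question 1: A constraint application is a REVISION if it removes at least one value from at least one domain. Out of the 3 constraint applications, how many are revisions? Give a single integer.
Constraint 1 (W != V) on D(W)={1,3,4,6,7} D(V)={1,2,3,4,5,7}: no change => not a revision
Constraint 2 (X + W = U) on D(X)={3,4,7} D(W)={1,3,4,6,7} D(U)={1,2,5}: X {3,4,7}->{4}; W {1,3,4,6,7}->{1}; U {1,2,5}->{5} => REVISION
Constraint 3 (W + U = X) on D(W)={1} D(U)={5} D(X)={4}: W {1}->{}; U {5}->{}; X {4}->{} => REVISION
Total revisions = 2

Answer: 2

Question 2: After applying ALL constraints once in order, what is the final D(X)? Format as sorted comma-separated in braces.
Answer: {}

Derivation:
Constraint 1 (W != V) on D(W)={1,3,4,6,7} D(V)={1,2,3,4,5,7}: no change
Constraint 2 (X + W = U) on D(X)={3,4,7} D(W)={1,3,4,6,7} D(U)={1,2,5}: X {3,4,7}->{4}; W {1,3,4,6,7}->{1}; U {1,2,5}->{5}
Constraint 3 (W + U = X) on D(W)={1} D(U)={5} D(X)={4}: W {1}->{}; U {5}->{}; X {4}->{}
So after all 3 constraints: D(X) = {}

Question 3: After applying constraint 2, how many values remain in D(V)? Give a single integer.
Constraint 1 (W != V) on D(W)={1,3,4,6,7} D(V)={1,2,3,4,5,7}: no change
Constraint 2 (X + W = U) on D(X)={3,4,7} D(W)={1,3,4,6,7} D(U)={1,2,5}: X {3,4,7}->{4}; W {1,3,4,6,7}->{1}; U {1,2,5}->{5}
So after constraint 2: D(V)={1,2,3,4,5,7}, size = 6

Answer: 6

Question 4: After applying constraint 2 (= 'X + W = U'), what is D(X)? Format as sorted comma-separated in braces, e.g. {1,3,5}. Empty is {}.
Constraint 1 (W != V) on D(W)={1,3,4,6,7} D(V)={1,2,3,4,5,7}: no change
Constraint 2 (X + W = U) on D(X)={3,4,7} D(W)={1,3,4,6,7} D(U)={1,2,5}: X {3,4,7}->{4}; W {1,3,4,6,7}->{1}; U {1,2,5}->{5}
So after constraint 2: D(X) = {4}

Answer: {4}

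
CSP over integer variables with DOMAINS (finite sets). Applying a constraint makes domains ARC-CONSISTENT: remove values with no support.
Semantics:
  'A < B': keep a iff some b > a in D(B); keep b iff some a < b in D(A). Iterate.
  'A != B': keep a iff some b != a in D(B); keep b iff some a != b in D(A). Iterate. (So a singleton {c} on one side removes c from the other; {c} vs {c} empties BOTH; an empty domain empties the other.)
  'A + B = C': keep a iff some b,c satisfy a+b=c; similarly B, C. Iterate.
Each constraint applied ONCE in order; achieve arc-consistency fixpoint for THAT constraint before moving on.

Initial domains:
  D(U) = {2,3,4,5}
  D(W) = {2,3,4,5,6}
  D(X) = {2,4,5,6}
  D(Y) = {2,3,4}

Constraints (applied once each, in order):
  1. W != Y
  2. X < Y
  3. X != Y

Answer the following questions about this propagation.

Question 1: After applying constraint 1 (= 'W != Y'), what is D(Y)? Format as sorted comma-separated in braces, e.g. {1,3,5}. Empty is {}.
Answer: {2,3,4}

Derivation:
Constraint 1 (W != Y) on D(W)={2,3,4,5,6} D(Y)={2,3,4}: no change
So after constraint 1: D(Y) = {2,3,4}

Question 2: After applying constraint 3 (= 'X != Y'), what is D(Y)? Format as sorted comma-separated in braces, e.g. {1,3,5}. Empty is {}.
Constraint 1 (W != Y) on D(W)={2,3,4,5,6} D(Y)={2,3,4}: no change
Constraint 2 (X < Y) on D(X)={2,4,5,6} D(Y)={2,3,4}: X {2,4,5,6}->{2}; Y {2,3,4}->{3,4}
Constraint 3 (X != Y) on D(X)={2} D(Y)={3,4}: no change
So after constraint 3: D(Y) = {3,4}

Answer: {3,4}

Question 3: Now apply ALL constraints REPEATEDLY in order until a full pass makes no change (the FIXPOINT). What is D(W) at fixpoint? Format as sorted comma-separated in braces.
pass 0 (initial): D(W)={2,3,4,5,6}
pass 1: X {2,4,5,6}->{2}; Y {2,3,4}->{3,4}
pass 2: no change
Fixpoint after 2 passes: D(W) = {2,3,4,5,6}

Answer: {2,3,4,5,6}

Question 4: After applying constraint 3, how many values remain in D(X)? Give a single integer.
Answer: 1

Derivation:
Constraint 1 (W != Y) on D(W)={2,3,4,5,6} D(Y)={2,3,4}: no change
Constraint 2 (X < Y) on D(X)={2,4,5,6} D(Y)={2,3,4}: X {2,4,5,6}->{2}; Y {2,3,4}->{3,4}
Constraint 3 (X != Y) on D(X)={2} D(Y)={3,4}: no change
So after constraint 3: D(X)={2}, size = 1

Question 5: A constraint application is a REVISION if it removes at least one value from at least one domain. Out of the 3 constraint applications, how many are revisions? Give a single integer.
Constraint 1 (W != Y) on D(W)={2,3,4,5,6} D(Y)={2,3,4}: no change => not a revision
Constraint 2 (X < Y) on D(X)={2,4,5,6} D(Y)={2,3,4}: X {2,4,5,6}->{2}; Y {2,3,4}->{3,4} => REVISION
Constraint 3 (X != Y) on D(X)={2} D(Y)={3,4}: no change => not a revision
Total revisions = 1

Answer: 1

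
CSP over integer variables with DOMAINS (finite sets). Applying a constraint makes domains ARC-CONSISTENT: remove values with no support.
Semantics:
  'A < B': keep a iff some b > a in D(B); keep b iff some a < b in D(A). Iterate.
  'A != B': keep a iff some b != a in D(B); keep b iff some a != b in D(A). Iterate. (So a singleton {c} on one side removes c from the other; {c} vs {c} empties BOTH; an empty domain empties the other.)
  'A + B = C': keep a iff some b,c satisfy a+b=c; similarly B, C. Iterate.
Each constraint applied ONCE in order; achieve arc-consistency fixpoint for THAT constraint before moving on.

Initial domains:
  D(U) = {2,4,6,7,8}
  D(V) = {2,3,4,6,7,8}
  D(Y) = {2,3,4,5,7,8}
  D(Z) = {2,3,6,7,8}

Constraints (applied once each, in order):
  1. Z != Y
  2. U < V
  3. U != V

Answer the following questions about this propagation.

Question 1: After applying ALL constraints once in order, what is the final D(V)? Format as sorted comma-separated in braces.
Answer: {3,4,6,7,8}

Derivation:
Constraint 1 (Z != Y) on D(Z)={2,3,6,7,8} D(Y)={2,3,4,5,7,8}: no change
Constraint 2 (U < V) on D(U)={2,4,6,7,8} D(V)={2,3,4,6,7,8}: U {2,4,6,7,8}->{2,4,6,7}; V {2,3,4,6,7,8}->{3,4,6,7,8}
Constraint 3 (U != V) on D(U)={2,4,6,7} D(V)={3,4,6,7,8}: no change
So after all 3 constraints: D(V) = {3,4,6,7,8}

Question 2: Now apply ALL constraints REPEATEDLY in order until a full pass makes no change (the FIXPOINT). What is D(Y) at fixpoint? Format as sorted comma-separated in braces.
pass 0 (initial): D(Y)={2,3,4,5,7,8}
pass 1: U {2,4,6,7,8}->{2,4,6,7}; V {2,3,4,6,7,8}->{3,4,6,7,8}
pass 2: no change
Fixpoint after 2 passes: D(Y) = {2,3,4,5,7,8}

Answer: {2,3,4,5,7,8}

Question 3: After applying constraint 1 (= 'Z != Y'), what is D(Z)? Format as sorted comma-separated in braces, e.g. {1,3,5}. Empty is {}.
Answer: {2,3,6,7,8}

Derivation:
Constraint 1 (Z != Y) on D(Z)={2,3,6,7,8} D(Y)={2,3,4,5,7,8}: no change
So after constraint 1: D(Z) = {2,3,6,7,8}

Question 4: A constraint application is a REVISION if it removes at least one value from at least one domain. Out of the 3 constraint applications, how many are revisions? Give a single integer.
Answer: 1

Derivation:
Constraint 1 (Z != Y) on D(Z)={2,3,6,7,8} D(Y)={2,3,4,5,7,8}: no change => not a revision
Constraint 2 (U < V) on D(U)={2,4,6,7,8} D(V)={2,3,4,6,7,8}: U {2,4,6,7,8}->{2,4,6,7}; V {2,3,4,6,7,8}->{3,4,6,7,8} => REVISION
Constraint 3 (U != V) on D(U)={2,4,6,7} D(V)={3,4,6,7,8}: no change => not a revision
Total revisions = 1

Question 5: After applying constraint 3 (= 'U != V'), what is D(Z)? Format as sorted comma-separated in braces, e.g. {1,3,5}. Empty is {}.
Answer: {2,3,6,7,8}

Derivation:
Constraint 1 (Z != Y) on D(Z)={2,3,6,7,8} D(Y)={2,3,4,5,7,8}: no change
Constraint 2 (U < V) on D(U)={2,4,6,7,8} D(V)={2,3,4,6,7,8}: U {2,4,6,7,8}->{2,4,6,7}; V {2,3,4,6,7,8}->{3,4,6,7,8}
Constraint 3 (U != V) on D(U)={2,4,6,7} D(V)={3,4,6,7,8}: no change
So after constraint 3: D(Z) = {2,3,6,7,8}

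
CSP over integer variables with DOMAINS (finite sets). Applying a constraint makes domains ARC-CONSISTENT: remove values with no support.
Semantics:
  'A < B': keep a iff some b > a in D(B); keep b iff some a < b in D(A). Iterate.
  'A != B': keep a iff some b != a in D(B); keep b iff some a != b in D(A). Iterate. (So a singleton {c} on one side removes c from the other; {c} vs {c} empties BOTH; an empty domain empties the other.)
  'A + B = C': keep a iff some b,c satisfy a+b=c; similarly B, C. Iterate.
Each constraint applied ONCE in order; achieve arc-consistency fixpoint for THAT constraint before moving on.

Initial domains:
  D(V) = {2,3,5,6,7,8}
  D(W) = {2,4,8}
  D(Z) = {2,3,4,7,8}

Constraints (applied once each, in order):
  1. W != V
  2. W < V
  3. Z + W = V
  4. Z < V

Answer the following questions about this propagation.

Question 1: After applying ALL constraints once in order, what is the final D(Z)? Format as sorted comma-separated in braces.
Constraint 1 (W != V) on D(W)={2,4,8} D(V)={2,3,5,6,7,8}: no change
Constraint 2 (W < V) on D(W)={2,4,8} D(V)={2,3,5,6,7,8}: W {2,4,8}->{2,4}; V {2,3,5,6,7,8}->{3,5,6,7,8}
Constraint 3 (Z + W = V) on D(Z)={2,3,4,7,8} D(W)={2,4} D(V)={3,5,6,7,8}: Z {2,3,4,7,8}->{2,3,4}; V {3,5,6,7,8}->{5,6,7,8}
Constraint 4 (Z < V) on D(Z)={2,3,4} D(V)={5,6,7,8}: no change
So after all 4 constraints: D(Z) = {2,3,4}

Answer: {2,3,4}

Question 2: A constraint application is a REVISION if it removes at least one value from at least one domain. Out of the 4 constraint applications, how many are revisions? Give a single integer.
Answer: 2

Derivation:
Constraint 1 (W != V) on D(W)={2,4,8} D(V)={2,3,5,6,7,8}: no change => not a revision
Constraint 2 (W < V) on D(W)={2,4,8} D(V)={2,3,5,6,7,8}: W {2,4,8}->{2,4}; V {2,3,5,6,7,8}->{3,5,6,7,8} => REVISION
Constraint 3 (Z + W = V) on D(Z)={2,3,4,7,8} D(W)={2,4} D(V)={3,5,6,7,8}: Z {2,3,4,7,8}->{2,3,4}; V {3,5,6,7,8}->{5,6,7,8} => REVISION
Constraint 4 (Z < V) on D(Z)={2,3,4} D(V)={5,6,7,8}: no change => not a revision
Total revisions = 2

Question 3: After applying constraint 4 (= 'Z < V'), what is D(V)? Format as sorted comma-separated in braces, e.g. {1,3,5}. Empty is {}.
Constraint 1 (W != V) on D(W)={2,4,8} D(V)={2,3,5,6,7,8}: no change
Constraint 2 (W < V) on D(W)={2,4,8} D(V)={2,3,5,6,7,8}: W {2,4,8}->{2,4}; V {2,3,5,6,7,8}->{3,5,6,7,8}
Constraint 3 (Z + W = V) on D(Z)={2,3,4,7,8} D(W)={2,4} D(V)={3,5,6,7,8}: Z {2,3,4,7,8}->{2,3,4}; V {3,5,6,7,8}->{5,6,7,8}
Constraint 4 (Z < V) on D(Z)={2,3,4} D(V)={5,6,7,8}: no change
So after constraint 4: D(V) = {5,6,7,8}

Answer: {5,6,7,8}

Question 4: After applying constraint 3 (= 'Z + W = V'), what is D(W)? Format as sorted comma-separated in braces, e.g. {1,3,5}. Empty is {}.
Constraint 1 (W != V) on D(W)={2,4,8} D(V)={2,3,5,6,7,8}: no change
Constraint 2 (W < V) on D(W)={2,4,8} D(V)={2,3,5,6,7,8}: W {2,4,8}->{2,4}; V {2,3,5,6,7,8}->{3,5,6,7,8}
Constraint 3 (Z + W = V) on D(Z)={2,3,4,7,8} D(W)={2,4} D(V)={3,5,6,7,8}: Z {2,3,4,7,8}->{2,3,4}; V {3,5,6,7,8}->{5,6,7,8}
So after constraint 3: D(W) = {2,4}

Answer: {2,4}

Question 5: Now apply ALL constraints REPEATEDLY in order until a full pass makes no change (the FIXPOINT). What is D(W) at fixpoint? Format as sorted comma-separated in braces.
pass 0 (initial): D(W)={2,4,8}
pass 1: V {2,3,5,6,7,8}->{5,6,7,8}; W {2,4,8}->{2,4}; Z {2,3,4,7,8}->{2,3,4}
pass 2: no change
Fixpoint after 2 passes: D(W) = {2,4}

Answer: {2,4}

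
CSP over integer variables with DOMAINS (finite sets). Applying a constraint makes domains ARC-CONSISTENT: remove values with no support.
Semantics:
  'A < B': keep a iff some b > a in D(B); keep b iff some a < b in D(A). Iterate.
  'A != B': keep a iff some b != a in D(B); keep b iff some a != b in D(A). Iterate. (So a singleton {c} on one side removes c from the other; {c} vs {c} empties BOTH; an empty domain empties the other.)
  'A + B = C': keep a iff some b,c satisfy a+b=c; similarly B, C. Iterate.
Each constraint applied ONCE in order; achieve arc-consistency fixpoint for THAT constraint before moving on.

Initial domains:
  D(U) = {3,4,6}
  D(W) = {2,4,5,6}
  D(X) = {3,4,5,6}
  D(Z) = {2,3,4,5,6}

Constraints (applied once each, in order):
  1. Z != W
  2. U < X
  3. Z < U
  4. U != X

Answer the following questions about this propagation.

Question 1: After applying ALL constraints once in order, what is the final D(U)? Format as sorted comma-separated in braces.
Constraint 1 (Z != W) on D(Z)={2,3,4,5,6} D(W)={2,4,5,6}: no change
Constraint 2 (U < X) on D(U)={3,4,6} D(X)={3,4,5,6}: U {3,4,6}->{3,4}; X {3,4,5,6}->{4,5,6}
Constraint 3 (Z < U) on D(Z)={2,3,4,5,6} D(U)={3,4}: Z {2,3,4,5,6}->{2,3}
Constraint 4 (U != X) on D(U)={3,4} D(X)={4,5,6}: no change
So after all 4 constraints: D(U) = {3,4}

Answer: {3,4}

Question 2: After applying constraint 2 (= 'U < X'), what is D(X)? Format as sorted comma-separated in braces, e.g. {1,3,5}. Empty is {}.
Answer: {4,5,6}

Derivation:
Constraint 1 (Z != W) on D(Z)={2,3,4,5,6} D(W)={2,4,5,6}: no change
Constraint 2 (U < X) on D(U)={3,4,6} D(X)={3,4,5,6}: U {3,4,6}->{3,4}; X {3,4,5,6}->{4,5,6}
So after constraint 2: D(X) = {4,5,6}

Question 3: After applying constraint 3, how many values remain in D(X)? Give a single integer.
Answer: 3

Derivation:
Constraint 1 (Z != W) on D(Z)={2,3,4,5,6} D(W)={2,4,5,6}: no change
Constraint 2 (U < X) on D(U)={3,4,6} D(X)={3,4,5,6}: U {3,4,6}->{3,4}; X {3,4,5,6}->{4,5,6}
Constraint 3 (Z < U) on D(Z)={2,3,4,5,6} D(U)={3,4}: Z {2,3,4,5,6}->{2,3}
So after constraint 3: D(X)={4,5,6}, size = 3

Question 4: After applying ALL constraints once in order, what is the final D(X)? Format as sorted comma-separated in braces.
Answer: {4,5,6}

Derivation:
Constraint 1 (Z != W) on D(Z)={2,3,4,5,6} D(W)={2,4,5,6}: no change
Constraint 2 (U < X) on D(U)={3,4,6} D(X)={3,4,5,6}: U {3,4,6}->{3,4}; X {3,4,5,6}->{4,5,6}
Constraint 3 (Z < U) on D(Z)={2,3,4,5,6} D(U)={3,4}: Z {2,3,4,5,6}->{2,3}
Constraint 4 (U != X) on D(U)={3,4} D(X)={4,5,6}: no change
So after all 4 constraints: D(X) = {4,5,6}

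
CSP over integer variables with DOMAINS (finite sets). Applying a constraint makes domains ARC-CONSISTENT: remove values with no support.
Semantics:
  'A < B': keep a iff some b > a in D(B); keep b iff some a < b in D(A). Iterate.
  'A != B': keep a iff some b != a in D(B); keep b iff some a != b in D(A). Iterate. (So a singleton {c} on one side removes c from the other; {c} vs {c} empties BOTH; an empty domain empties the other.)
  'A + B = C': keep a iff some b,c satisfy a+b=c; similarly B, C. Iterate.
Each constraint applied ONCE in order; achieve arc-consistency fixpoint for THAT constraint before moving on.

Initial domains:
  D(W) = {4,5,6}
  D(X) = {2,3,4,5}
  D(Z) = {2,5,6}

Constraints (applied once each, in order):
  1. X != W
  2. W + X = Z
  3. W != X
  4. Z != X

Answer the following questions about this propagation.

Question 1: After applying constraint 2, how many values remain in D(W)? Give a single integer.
Answer: 1

Derivation:
Constraint 1 (X != W) on D(X)={2,3,4,5} D(W)={4,5,6}: no change
Constraint 2 (W + X = Z) on D(W)={4,5,6} D(X)={2,3,4,5} D(Z)={2,5,6}: W {4,5,6}->{4}; X {2,3,4,5}->{2}; Z {2,5,6}->{6}
So after constraint 2: D(W)={4}, size = 1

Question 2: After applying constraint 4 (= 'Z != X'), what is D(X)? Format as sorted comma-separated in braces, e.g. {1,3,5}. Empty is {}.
Constraint 1 (X != W) on D(X)={2,3,4,5} D(W)={4,5,6}: no change
Constraint 2 (W + X = Z) on D(W)={4,5,6} D(X)={2,3,4,5} D(Z)={2,5,6}: W {4,5,6}->{4}; X {2,3,4,5}->{2}; Z {2,5,6}->{6}
Constraint 3 (W != X) on D(W)={4} D(X)={2}: no change
Constraint 4 (Z != X) on D(Z)={6} D(X)={2}: no change
So after constraint 4: D(X) = {2}

Answer: {2}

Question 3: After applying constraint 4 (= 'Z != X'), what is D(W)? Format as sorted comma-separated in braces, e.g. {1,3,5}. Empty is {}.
Constraint 1 (X != W) on D(X)={2,3,4,5} D(W)={4,5,6}: no change
Constraint 2 (W + X = Z) on D(W)={4,5,6} D(X)={2,3,4,5} D(Z)={2,5,6}: W {4,5,6}->{4}; X {2,3,4,5}->{2}; Z {2,5,6}->{6}
Constraint 3 (W != X) on D(W)={4} D(X)={2}: no change
Constraint 4 (Z != X) on D(Z)={6} D(X)={2}: no change
So after constraint 4: D(W) = {4}

Answer: {4}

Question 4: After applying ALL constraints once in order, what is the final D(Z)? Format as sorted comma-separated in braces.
Answer: {6}

Derivation:
Constraint 1 (X != W) on D(X)={2,3,4,5} D(W)={4,5,6}: no change
Constraint 2 (W + X = Z) on D(W)={4,5,6} D(X)={2,3,4,5} D(Z)={2,5,6}: W {4,5,6}->{4}; X {2,3,4,5}->{2}; Z {2,5,6}->{6}
Constraint 3 (W != X) on D(W)={4} D(X)={2}: no change
Constraint 4 (Z != X) on D(Z)={6} D(X)={2}: no change
So after all 4 constraints: D(Z) = {6}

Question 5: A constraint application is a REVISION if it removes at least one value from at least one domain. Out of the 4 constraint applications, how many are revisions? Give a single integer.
Constraint 1 (X != W) on D(X)={2,3,4,5} D(W)={4,5,6}: no change => not a revision
Constraint 2 (W + X = Z) on D(W)={4,5,6} D(X)={2,3,4,5} D(Z)={2,5,6}: W {4,5,6}->{4}; X {2,3,4,5}->{2}; Z {2,5,6}->{6} => REVISION
Constraint 3 (W != X) on D(W)={4} D(X)={2}: no change => not a revision
Constraint 4 (Z != X) on D(Z)={6} D(X)={2}: no change => not a revision
Total revisions = 1

Answer: 1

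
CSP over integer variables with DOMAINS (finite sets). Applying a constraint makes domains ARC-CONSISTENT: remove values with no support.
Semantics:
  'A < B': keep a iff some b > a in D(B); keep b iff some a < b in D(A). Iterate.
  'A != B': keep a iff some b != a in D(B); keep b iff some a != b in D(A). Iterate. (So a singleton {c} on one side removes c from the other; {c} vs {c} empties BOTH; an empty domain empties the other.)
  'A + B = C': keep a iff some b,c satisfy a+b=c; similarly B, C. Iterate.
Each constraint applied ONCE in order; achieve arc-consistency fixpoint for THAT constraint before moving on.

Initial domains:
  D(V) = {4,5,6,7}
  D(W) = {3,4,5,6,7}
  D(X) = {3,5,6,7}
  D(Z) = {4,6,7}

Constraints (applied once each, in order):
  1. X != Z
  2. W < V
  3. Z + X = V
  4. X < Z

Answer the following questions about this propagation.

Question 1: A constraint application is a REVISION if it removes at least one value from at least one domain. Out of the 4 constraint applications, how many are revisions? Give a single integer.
Answer: 2

Derivation:
Constraint 1 (X != Z) on D(X)={3,5,6,7} D(Z)={4,6,7}: no change => not a revision
Constraint 2 (W < V) on D(W)={3,4,5,6,7} D(V)={4,5,6,7}: W {3,4,5,6,7}->{3,4,5,6} => REVISION
Constraint 3 (Z + X = V) on D(Z)={4,6,7} D(X)={3,5,6,7} D(V)={4,5,6,7}: Z {4,6,7}->{4}; X {3,5,6,7}->{3}; V {4,5,6,7}->{7} => REVISION
Constraint 4 (X < Z) on D(X)={3} D(Z)={4}: no change => not a revision
Total revisions = 2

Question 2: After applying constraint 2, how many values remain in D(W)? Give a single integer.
Answer: 4

Derivation:
Constraint 1 (X != Z) on D(X)={3,5,6,7} D(Z)={4,6,7}: no change
Constraint 2 (W < V) on D(W)={3,4,5,6,7} D(V)={4,5,6,7}: W {3,4,5,6,7}->{3,4,5,6}
So after constraint 2: D(W)={3,4,5,6}, size = 4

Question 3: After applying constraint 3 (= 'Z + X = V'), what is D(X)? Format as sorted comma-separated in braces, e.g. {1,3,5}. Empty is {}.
Answer: {3}

Derivation:
Constraint 1 (X != Z) on D(X)={3,5,6,7} D(Z)={4,6,7}: no change
Constraint 2 (W < V) on D(W)={3,4,5,6,7} D(V)={4,5,6,7}: W {3,4,5,6,7}->{3,4,5,6}
Constraint 3 (Z + X = V) on D(Z)={4,6,7} D(X)={3,5,6,7} D(V)={4,5,6,7}: Z {4,6,7}->{4}; X {3,5,6,7}->{3}; V {4,5,6,7}->{7}
So after constraint 3: D(X) = {3}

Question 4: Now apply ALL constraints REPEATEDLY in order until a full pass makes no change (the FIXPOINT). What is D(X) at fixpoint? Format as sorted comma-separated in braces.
pass 0 (initial): D(X)={3,5,6,7}
pass 1: V {4,5,6,7}->{7}; W {3,4,5,6,7}->{3,4,5,6}; X {3,5,6,7}->{3}; Z {4,6,7}->{4}
pass 2: no change
Fixpoint after 2 passes: D(X) = {3}

Answer: {3}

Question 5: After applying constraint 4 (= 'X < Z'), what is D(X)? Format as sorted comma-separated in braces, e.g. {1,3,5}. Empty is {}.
Constraint 1 (X != Z) on D(X)={3,5,6,7} D(Z)={4,6,7}: no change
Constraint 2 (W < V) on D(W)={3,4,5,6,7} D(V)={4,5,6,7}: W {3,4,5,6,7}->{3,4,5,6}
Constraint 3 (Z + X = V) on D(Z)={4,6,7} D(X)={3,5,6,7} D(V)={4,5,6,7}: Z {4,6,7}->{4}; X {3,5,6,7}->{3}; V {4,5,6,7}->{7}
Constraint 4 (X < Z) on D(X)={3} D(Z)={4}: no change
So after constraint 4: D(X) = {3}

Answer: {3}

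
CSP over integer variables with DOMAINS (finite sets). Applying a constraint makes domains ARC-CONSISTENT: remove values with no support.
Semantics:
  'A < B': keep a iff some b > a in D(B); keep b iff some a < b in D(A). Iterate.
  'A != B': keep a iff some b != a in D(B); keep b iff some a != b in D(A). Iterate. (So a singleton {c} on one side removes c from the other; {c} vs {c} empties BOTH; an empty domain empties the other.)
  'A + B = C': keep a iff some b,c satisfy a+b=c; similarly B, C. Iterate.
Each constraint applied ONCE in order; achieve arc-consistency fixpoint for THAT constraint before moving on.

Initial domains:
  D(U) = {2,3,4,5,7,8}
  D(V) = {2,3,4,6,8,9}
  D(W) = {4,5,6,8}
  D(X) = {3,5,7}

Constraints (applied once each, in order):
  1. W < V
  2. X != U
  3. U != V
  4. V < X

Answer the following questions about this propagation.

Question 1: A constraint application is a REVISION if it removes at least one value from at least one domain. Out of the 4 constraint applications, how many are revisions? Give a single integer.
Answer: 2

Derivation:
Constraint 1 (W < V) on D(W)={4,5,6,8} D(V)={2,3,4,6,8,9}: V {2,3,4,6,8,9}->{6,8,9} => REVISION
Constraint 2 (X != U) on D(X)={3,5,7} D(U)={2,3,4,5,7,8}: no change => not a revision
Constraint 3 (U != V) on D(U)={2,3,4,5,7,8} D(V)={6,8,9}: no change => not a revision
Constraint 4 (V < X) on D(V)={6,8,9} D(X)={3,5,7}: V {6,8,9}->{6}; X {3,5,7}->{7} => REVISION
Total revisions = 2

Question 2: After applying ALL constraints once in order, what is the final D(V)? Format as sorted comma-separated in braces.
Constraint 1 (W < V) on D(W)={4,5,6,8} D(V)={2,3,4,6,8,9}: V {2,3,4,6,8,9}->{6,8,9}
Constraint 2 (X != U) on D(X)={3,5,7} D(U)={2,3,4,5,7,8}: no change
Constraint 3 (U != V) on D(U)={2,3,4,5,7,8} D(V)={6,8,9}: no change
Constraint 4 (V < X) on D(V)={6,8,9} D(X)={3,5,7}: V {6,8,9}->{6}; X {3,5,7}->{7}
So after all 4 constraints: D(V) = {6}

Answer: {6}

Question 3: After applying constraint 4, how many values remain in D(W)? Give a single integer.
Constraint 1 (W < V) on D(W)={4,5,6,8} D(V)={2,3,4,6,8,9}: V {2,3,4,6,8,9}->{6,8,9}
Constraint 2 (X != U) on D(X)={3,5,7} D(U)={2,3,4,5,7,8}: no change
Constraint 3 (U != V) on D(U)={2,3,4,5,7,8} D(V)={6,8,9}: no change
Constraint 4 (V < X) on D(V)={6,8,9} D(X)={3,5,7}: V {6,8,9}->{6}; X {3,5,7}->{7}
So after constraint 4: D(W)={4,5,6,8}, size = 4

Answer: 4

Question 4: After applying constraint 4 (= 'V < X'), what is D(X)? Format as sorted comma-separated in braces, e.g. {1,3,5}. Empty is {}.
Constraint 1 (W < V) on D(W)={4,5,6,8} D(V)={2,3,4,6,8,9}: V {2,3,4,6,8,9}->{6,8,9}
Constraint 2 (X != U) on D(X)={3,5,7} D(U)={2,3,4,5,7,8}: no change
Constraint 3 (U != V) on D(U)={2,3,4,5,7,8} D(V)={6,8,9}: no change
Constraint 4 (V < X) on D(V)={6,8,9} D(X)={3,5,7}: V {6,8,9}->{6}; X {3,5,7}->{7}
So after constraint 4: D(X) = {7}

Answer: {7}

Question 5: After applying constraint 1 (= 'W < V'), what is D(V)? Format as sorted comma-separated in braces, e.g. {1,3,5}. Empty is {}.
Answer: {6,8,9}

Derivation:
Constraint 1 (W < V) on D(W)={4,5,6,8} D(V)={2,3,4,6,8,9}: V {2,3,4,6,8,9}->{6,8,9}
So after constraint 1: D(V) = {6,8,9}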